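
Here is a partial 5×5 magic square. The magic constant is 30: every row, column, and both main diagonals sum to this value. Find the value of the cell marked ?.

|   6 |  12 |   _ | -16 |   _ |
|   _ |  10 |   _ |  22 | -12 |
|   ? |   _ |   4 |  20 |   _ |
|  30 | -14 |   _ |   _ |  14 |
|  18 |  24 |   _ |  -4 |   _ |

Column 2 must total 30; the given cells sum to 32, so (3,2) = -2.
Column 4 needs 30; the known cells sum to 22, so (4,4) = 8.
Main diagonal: 6 + 10 + 4 + 8 + ? = 30, so (5,5) = 2.
Anti-diagonal: 22 + 4 + (-14) + 18 + ? = 30, so (1,5) = 0.
The remaining cell in row 1 is (1,3) = 30 − 2 = 28.
Using row 4: 30 + (-14) + 8 + 14 + ? → (4,3) = 30 − 38 = -8.
Row 5: 18 + 24 + (-4) + 2 + ? = 30, so (5,3) = -10.
Column 3 needs 30; the known cells sum to 14, so (2,3) = 16.
From column 5, 30 − (0 + (-12) + 14 + 2) gives (3,5) = 26.
Row 2: 10 + 16 + 22 + (-12) + ? = 30, so (2,1) = -6.
Row 3: -2 + 4 + 20 + 26 + ? = 30, so (3,1) = -18.

-18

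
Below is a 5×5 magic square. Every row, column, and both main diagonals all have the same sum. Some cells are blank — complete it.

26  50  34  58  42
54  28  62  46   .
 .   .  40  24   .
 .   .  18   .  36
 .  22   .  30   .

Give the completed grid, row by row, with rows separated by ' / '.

26 50 34 58 42 / 54 28 62 46 20 / 32 66 40 24 48 / 60 44 18 52 36 / 38 22 56 30 64

Row 1 is already complete: 26 + 50 + 34 + 58 + 42 = 210, so that is the magic constant.
Row 2 needs 210; the known cells sum to 190, so (2,5) = 20.
Column 3: 34 + 62 + 40 + 18 + ? = 210, so (5,3) = 56.
From column 4, 210 − (58 + 46 + 24 + 30) gives (4,4) = 52.
Using main diagonal: 26 + 28 + 40 + 52 + ? → (5,5) = 210 − 146 = 64.
The remaining cell in row 5 is (5,1) = 210 − 172 = 38.
Column 5 needs 210; the known cells sum to 162, so (3,5) = 48.
Anti-diagonal needs 210; the known cells sum to 166, so (4,2) = 44.
Row 4 needs 210; the known cells sum to 150, so (4,1) = 60.
Column 1: 26 + 54 + 60 + 38 + ? = 210, so (3,1) = 32.
Using column 2: 50 + 28 + 44 + 22 + ? → (3,2) = 210 − 144 = 66.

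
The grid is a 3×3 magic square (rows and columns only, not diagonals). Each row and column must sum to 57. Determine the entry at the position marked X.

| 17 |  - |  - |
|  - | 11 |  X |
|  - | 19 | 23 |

From row 3, 57 − (19 + 23) gives (3,1) = 15.
Column 1 needs 57; the known cells sum to 32, so (2,1) = 25.
Column 2 needs 57; the known cells sum to 30, so (1,2) = 27.
Row 1: 17 + 27 + ? = 57, so (1,3) = 13.
The remaining cell in row 2 is (2,3) = 57 − 36 = 21.

21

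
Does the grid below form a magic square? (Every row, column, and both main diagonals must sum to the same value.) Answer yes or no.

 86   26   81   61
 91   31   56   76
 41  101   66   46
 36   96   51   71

Row 1: 86 + 26 + 81 + 61 = 254.
Row 2: 91 + 31 + 56 + 76 = 254.
Row 3: 41 + 101 + 66 + 46 = 254.
Row 4: 36 + 96 + 51 + 71 = 254.
Column 1: 86 + 91 + 41 + 36 = 254.
Column 2: 26 + 31 + 101 + 96 = 254.
Column 3: 81 + 56 + 66 + 51 = 254.
Column 4: 61 + 76 + 46 + 71 = 254.
Main diagonal: 86 + 31 + 66 + 71 = 254.
Anti-diagonal: 61 + 56 + 101 + 36 = 254.
All lines sum to 254.

Yes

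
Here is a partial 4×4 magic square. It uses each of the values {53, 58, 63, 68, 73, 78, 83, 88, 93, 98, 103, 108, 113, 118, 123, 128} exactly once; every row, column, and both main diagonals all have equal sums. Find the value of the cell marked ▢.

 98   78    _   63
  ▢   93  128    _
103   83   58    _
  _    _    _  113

The 16 entries sum to 1448, so each line sums to 1448/4 = 362.
Using row 1: 98 + 78 + 63 + ? → (1,3) = 362 − 239 = 123.
Row 3 must total 362; the given cells sum to 244, so (3,4) = 118.
Column 2 must total 362; the given cells sum to 254, so (4,2) = 108.
From column 3, 362 − (123 + 128 + 58) gives (4,3) = 53.
Column 4 needs 362; the known cells sum to 294, so (2,4) = 68.
From anti-diagonal, 362 − (63 + 128 + 83) gives (4,1) = 88.
Row 2: 93 + 128 + 68 + ? = 362, so (2,1) = 73.

73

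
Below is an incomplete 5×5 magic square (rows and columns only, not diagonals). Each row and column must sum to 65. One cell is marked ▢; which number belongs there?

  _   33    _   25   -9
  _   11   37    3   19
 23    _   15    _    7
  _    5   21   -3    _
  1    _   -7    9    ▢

Row 2 needs 65; the known cells sum to 70, so (2,1) = -5.
From column 3, 65 − (37 + 15 + 21 + (-7)) gives (1,3) = -1.
Using column 4: 25 + 3 + (-3) + 9 + ? → (3,4) = 65 − 34 = 31.
Row 1: 33 + (-1) + 25 + (-9) + ? = 65, so (1,1) = 17.
Row 3 needs 65; the known cells sum to 76, so (3,2) = -11.
Using column 1: 17 + (-5) + 23 + 1 + ? → (4,1) = 65 − 36 = 29.
Column 2 needs 65; the known cells sum to 38, so (5,2) = 27.
The remaining cell in row 4 is (4,5) = 65 − 52 = 13.
From row 5, 65 − (1 + 27 + (-7) + 9) gives (5,5) = 35.

35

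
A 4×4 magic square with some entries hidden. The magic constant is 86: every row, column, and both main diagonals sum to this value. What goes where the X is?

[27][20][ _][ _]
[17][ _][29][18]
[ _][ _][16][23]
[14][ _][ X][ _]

26

Row 2: 17 + 29 + 18 + ? = 86, so (2,2) = 22.
The remaining cell in column 1 is (3,1) = 86 − 58 = 28.
From main diagonal, 86 − (27 + 22 + 16) gives (4,4) = 21.
Using row 3: 28 + 16 + 23 + ? → (3,2) = 86 − 67 = 19.
Column 2 must total 86; the given cells sum to 61, so (4,2) = 25.
Column 4 must total 86; the given cells sum to 62, so (1,4) = 24.
Using row 1: 27 + 20 + 24 + ? → (1,3) = 86 − 71 = 15.
Row 4 needs 86; the known cells sum to 60, so (4,3) = 26.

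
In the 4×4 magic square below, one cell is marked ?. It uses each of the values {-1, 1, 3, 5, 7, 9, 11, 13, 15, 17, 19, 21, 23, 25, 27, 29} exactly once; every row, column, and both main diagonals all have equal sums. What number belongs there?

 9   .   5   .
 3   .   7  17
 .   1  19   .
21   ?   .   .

The 16 entries sum to 224, so each line sums to 224/4 = 56.
Row 2 needs 56; the known cells sum to 27, so (2,2) = 29.
The remaining cell in column 1 is (3,1) = 56 − 33 = 23.
Column 3 must total 56; the given cells sum to 31, so (4,3) = 25.
Main diagonal must total 56; the given cells sum to 57, so (4,4) = -1.
Anti-diagonal: 7 + 1 + 21 + ? = 56, so (1,4) = 27.
Row 1: 9 + 5 + 27 + ? = 56, so (1,2) = 15.
Row 3: 23 + 1 + 19 + ? = 56, so (3,4) = 13.
Row 4 must total 56; the given cells sum to 45, so (4,2) = 11.

11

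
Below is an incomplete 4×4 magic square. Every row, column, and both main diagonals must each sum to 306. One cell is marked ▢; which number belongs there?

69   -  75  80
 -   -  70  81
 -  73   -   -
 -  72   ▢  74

Using row 1: 69 + 75 + 80 + ? → (1,2) = 306 − 224 = 82.
Column 2 must total 306; the given cells sum to 227, so (2,2) = 79.
From column 4, 306 − (80 + 81 + 74) gives (3,4) = 71.
Main diagonal needs 306; the known cells sum to 222, so (3,3) = 84.
Anti-diagonal needs 306; the known cells sum to 223, so (4,1) = 83.
Row 2 must total 306; the given cells sum to 230, so (2,1) = 76.
Row 3 must total 306; the given cells sum to 228, so (3,1) = 78.
Row 4: 83 + 72 + 74 + ? = 306, so (4,3) = 77.

77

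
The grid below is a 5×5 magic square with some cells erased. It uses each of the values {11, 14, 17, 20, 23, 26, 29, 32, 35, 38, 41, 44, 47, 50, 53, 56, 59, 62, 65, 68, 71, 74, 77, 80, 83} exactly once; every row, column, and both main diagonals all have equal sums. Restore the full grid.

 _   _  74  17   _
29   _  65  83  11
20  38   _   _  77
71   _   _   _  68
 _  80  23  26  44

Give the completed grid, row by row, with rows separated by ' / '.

The 25 entries sum to 1175, so each line sums to 1175/5 = 235.
Using row 2: 29 + 65 + 83 + 11 + ? → (2,2) = 235 − 188 = 47.
Row 5 must total 235; the given cells sum to 173, so (5,1) = 62.
The remaining cell in column 1 is (1,1) = 235 − 182 = 53.
Column 5 must total 235; the given cells sum to 200, so (1,5) = 35.
Row 1 needs 235; the known cells sum to 179, so (1,2) = 56.
Column 2: 56 + 47 + 38 + 80 + ? = 235, so (4,2) = 14.
Anti-diagonal needs 235; the known cells sum to 194, so (3,3) = 41.
Using row 3: 20 + 38 + 41 + 77 + ? → (3,4) = 235 − 176 = 59.
Using column 3: 74 + 65 + 41 + 23 + ? → (4,3) = 235 − 203 = 32.
Column 4: 17 + 83 + 59 + 26 + ? = 235, so (4,4) = 50.

53 56 74 17 35 / 29 47 65 83 11 / 20 38 41 59 77 / 71 14 32 50 68 / 62 80 23 26 44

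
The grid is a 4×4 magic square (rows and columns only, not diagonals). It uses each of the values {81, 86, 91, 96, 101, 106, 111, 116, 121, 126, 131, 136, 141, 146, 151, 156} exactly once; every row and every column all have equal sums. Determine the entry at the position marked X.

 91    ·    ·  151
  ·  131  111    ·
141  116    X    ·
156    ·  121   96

The 16 entries sum to 1896, so each line sums to 1896/4 = 474.
Row 4: 156 + 121 + 96 + ? = 474, so (4,2) = 101.
From column 1, 474 − (91 + 141 + 156) gives (2,1) = 86.
Column 2: 131 + 116 + 101 + ? = 474, so (1,2) = 126.
The remaining cell in row 1 is (1,3) = 474 − 368 = 106.
Row 2: 86 + 131 + 111 + ? = 474, so (2,4) = 146.
Column 3 needs 474; the known cells sum to 338, so (3,3) = 136.

136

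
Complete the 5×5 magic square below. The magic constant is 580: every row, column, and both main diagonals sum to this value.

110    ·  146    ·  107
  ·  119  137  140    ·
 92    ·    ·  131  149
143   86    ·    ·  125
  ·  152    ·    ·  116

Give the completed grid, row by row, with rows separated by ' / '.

The remaining cell in column 5 is (2,5) = 580 − 497 = 83.
Using row 2: 119 + 137 + 140 + 83 + ? → (2,1) = 580 − 479 = 101.
The remaining cell in column 1 is (5,1) = 580 − 446 = 134.
Anti-diagonal: 107 + 140 + 86 + 134 + ? = 580, so (3,3) = 113.
Using row 3: 92 + 113 + 131 + 149 + ? → (3,2) = 580 − 485 = 95.
Column 2 needs 580; the known cells sum to 452, so (1,2) = 128.
Using main diagonal: 110 + 119 + 113 + 116 + ? → (4,4) = 580 − 458 = 122.
From row 1, 580 − (110 + 128 + 146 + 107) gives (1,4) = 89.
From row 4, 580 − (143 + 86 + 122 + 125) gives (4,3) = 104.
Using column 3: 146 + 137 + 113 + 104 + ? → (5,3) = 580 − 500 = 80.
The remaining cell in column 4 is (5,4) = 580 − 482 = 98.

110 128 146 89 107 / 101 119 137 140 83 / 92 95 113 131 149 / 143 86 104 122 125 / 134 152 80 98 116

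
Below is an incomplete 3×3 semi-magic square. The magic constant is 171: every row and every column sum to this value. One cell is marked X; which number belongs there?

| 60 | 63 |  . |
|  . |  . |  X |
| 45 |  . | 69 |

Row 1 needs 171; the known cells sum to 123, so (1,3) = 48.
Row 3: 45 + 69 + ? = 171, so (3,2) = 57.
From column 1, 171 − (60 + 45) gives (2,1) = 66.
Column 2 needs 171; the known cells sum to 120, so (2,2) = 51.
The remaining cell in column 3 is (2,3) = 171 − 117 = 54.

54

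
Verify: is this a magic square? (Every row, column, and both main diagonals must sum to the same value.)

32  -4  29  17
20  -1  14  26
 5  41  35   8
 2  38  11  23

Row 1: 32 + (-4) + 29 + 17 = 74.
Row 2: 20 + (-1) + 14 + 26 = 59.
Row 3: 5 + 41 + 35 + 8 = 89.
Row 4: 2 + 38 + 11 + 23 = 74.
Column 1: 32 + 20 + 5 + 2 = 59.
Column 2: -4 + (-1) + 41 + 38 = 74.
Column 3: 29 + 14 + 35 + 11 = 89.
Column 4: 17 + 26 + 8 + 23 = 74.
Main diagonal: 32 + (-1) + 35 + 23 = 89.
Anti-diagonal: 17 + 14 + 41 + 2 = 74.

No — column 1 sums to 59 but column 2 sums to 74.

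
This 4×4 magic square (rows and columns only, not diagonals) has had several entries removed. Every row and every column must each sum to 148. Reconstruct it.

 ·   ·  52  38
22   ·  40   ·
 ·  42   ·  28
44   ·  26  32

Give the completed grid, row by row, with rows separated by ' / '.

Using row 4: 44 + 26 + 32 + ? → (4,2) = 148 − 102 = 46.
Column 3 must total 148; the given cells sum to 118, so (3,3) = 30.
From column 4, 148 − (38 + 28 + 32) gives (2,4) = 50.
From row 2, 148 − (22 + 40 + 50) gives (2,2) = 36.
Row 3 must total 148; the given cells sum to 100, so (3,1) = 48.
The remaining cell in column 1 is (1,1) = 148 − 114 = 34.
Column 2: 36 + 42 + 46 + ? = 148, so (1,2) = 24.

34 24 52 38 / 22 36 40 50 / 48 42 30 28 / 44 46 26 32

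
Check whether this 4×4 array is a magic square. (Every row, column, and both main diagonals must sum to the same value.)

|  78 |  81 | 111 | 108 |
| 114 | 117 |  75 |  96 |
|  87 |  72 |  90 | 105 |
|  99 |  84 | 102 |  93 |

No — main diagonal sums to 378 but anti-diagonal sums to 354.

Row 1: 78 + 81 + 111 + 108 = 378.
Row 2: 114 + 117 + 75 + 96 = 402.
Row 3: 87 + 72 + 90 + 105 = 354.
Row 4: 99 + 84 + 102 + 93 = 378.
Column 1: 78 + 114 + 87 + 99 = 378.
Column 2: 81 + 117 + 72 + 84 = 354.
Column 3: 111 + 75 + 90 + 102 = 378.
Column 4: 108 + 96 + 105 + 93 = 402.
Main diagonal: 78 + 117 + 90 + 93 = 378.
Anti-diagonal: 108 + 75 + 72 + 99 = 354.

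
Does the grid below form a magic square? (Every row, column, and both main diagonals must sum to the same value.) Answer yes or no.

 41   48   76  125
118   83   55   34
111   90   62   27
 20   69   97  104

Row 1: 41 + 48 + 76 + 125 = 290.
Row 2: 118 + 83 + 55 + 34 = 290.
Row 3: 111 + 90 + 62 + 27 = 290.
Row 4: 20 + 69 + 97 + 104 = 290.
Column 1: 41 + 118 + 111 + 20 = 290.
Column 2: 48 + 83 + 90 + 69 = 290.
Column 3: 76 + 55 + 62 + 97 = 290.
Column 4: 125 + 34 + 27 + 104 = 290.
Main diagonal: 41 + 83 + 62 + 104 = 290.
Anti-diagonal: 125 + 55 + 90 + 20 = 290.
All lines sum to 290.

Yes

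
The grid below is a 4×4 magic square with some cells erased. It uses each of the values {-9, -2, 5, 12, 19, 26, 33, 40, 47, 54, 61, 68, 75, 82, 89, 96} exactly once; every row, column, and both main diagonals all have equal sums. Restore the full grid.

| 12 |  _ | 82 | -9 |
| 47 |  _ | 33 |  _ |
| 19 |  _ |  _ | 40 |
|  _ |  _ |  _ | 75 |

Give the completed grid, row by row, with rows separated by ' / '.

12 89 82 -9 / 47 26 33 68 / 19 54 61 40 / 96 5 -2 75

The 16 entries sum to 696, so each line sums to 696/4 = 174.
The remaining cell in row 1 is (1,2) = 174 − 85 = 89.
Using column 1: 12 + 47 + 19 + ? → (4,1) = 174 − 78 = 96.
Column 4 needs 174; the known cells sum to 106, so (2,4) = 68.
Anti-diagonal: -9 + 33 + 96 + ? = 174, so (3,2) = 54.
Row 2 must total 174; the given cells sum to 148, so (2,2) = 26.
From row 3, 174 − (19 + 54 + 40) gives (3,3) = 61.
Column 2: 89 + 26 + 54 + ? = 174, so (4,2) = 5.
From column 3, 174 − (82 + 33 + 61) gives (4,3) = -2.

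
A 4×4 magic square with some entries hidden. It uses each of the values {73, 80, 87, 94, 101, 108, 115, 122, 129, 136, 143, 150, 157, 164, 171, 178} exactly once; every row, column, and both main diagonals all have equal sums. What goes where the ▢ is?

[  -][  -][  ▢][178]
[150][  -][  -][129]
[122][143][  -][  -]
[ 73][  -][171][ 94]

87

The 16 entries sum to 2008, so each line sums to 2008/4 = 502.
Using row 4: 73 + 171 + 94 + ? → (4,2) = 502 − 338 = 164.
From column 1, 502 − (150 + 122 + 73) gives (1,1) = 157.
Column 4: 178 + 129 + 94 + ? = 502, so (3,4) = 101.
Anti-diagonal: 178 + 143 + 73 + ? = 502, so (2,3) = 108.
Using row 2: 150 + 108 + 129 + ? → (2,2) = 502 − 387 = 115.
Row 3: 122 + 143 + 101 + ? = 502, so (3,3) = 136.
Column 2 must total 502; the given cells sum to 422, so (1,2) = 80.
Column 3 must total 502; the given cells sum to 415, so (1,3) = 87.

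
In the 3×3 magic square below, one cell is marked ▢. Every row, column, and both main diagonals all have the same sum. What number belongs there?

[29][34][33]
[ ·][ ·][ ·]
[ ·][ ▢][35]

Row 1 is complete and sums to 96; that is the magic constant.
The remaining cell in column 3 is (2,3) = 96 − 68 = 28.
Using main diagonal: 29 + 35 + ? → (2,2) = 96 − 64 = 32.
From anti-diagonal, 96 − (33 + 32) gives (3,1) = 31.
The remaining cell in row 2 is (2,1) = 96 − 60 = 36.
Using row 3: 31 + 35 + ? → (3,2) = 96 − 66 = 30.

30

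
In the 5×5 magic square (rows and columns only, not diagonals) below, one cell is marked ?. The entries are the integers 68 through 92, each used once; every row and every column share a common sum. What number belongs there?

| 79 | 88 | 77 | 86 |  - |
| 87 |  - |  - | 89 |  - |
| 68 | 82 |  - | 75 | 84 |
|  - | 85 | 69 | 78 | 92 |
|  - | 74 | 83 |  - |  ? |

81

The entries are 68 through 92, which sum to 2000, so each line sums to 2000/5 = 400.
The remaining cell in row 1 is (1,5) = 400 − 330 = 70.
Row 3: 68 + 82 + 75 + 84 + ? = 400, so (3,3) = 91.
Using row 4: 85 + 69 + 78 + 92 + ? → (4,1) = 400 − 324 = 76.
Column 1: 79 + 87 + 68 + 76 + ? = 400, so (5,1) = 90.
Using column 2: 88 + 82 + 85 + 74 + ? → (2,2) = 400 − 329 = 71.
Column 3: 77 + 91 + 69 + 83 + ? = 400, so (2,3) = 80.
Using column 4: 86 + 89 + 75 + 78 + ? → (5,4) = 400 − 328 = 72.
The remaining cell in row 2 is (2,5) = 400 − 327 = 73.
From row 5, 400 − (90 + 74 + 83 + 72) gives (5,5) = 81.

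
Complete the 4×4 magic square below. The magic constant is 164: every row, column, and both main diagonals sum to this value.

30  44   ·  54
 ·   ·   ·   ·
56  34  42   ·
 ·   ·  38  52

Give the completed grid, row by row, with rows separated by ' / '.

30 44 36 54 / 50 40 48 26 / 56 34 42 32 / 28 46 38 52

Using row 1: 30 + 44 + 54 + ? → (1,3) = 164 − 128 = 36.
Using row 3: 56 + 34 + 42 + ? → (3,4) = 164 − 132 = 32.
Column 3 needs 164; the known cells sum to 116, so (2,3) = 48.
Column 4 needs 164; the known cells sum to 138, so (2,4) = 26.
Main diagonal: 30 + 42 + 52 + ? = 164, so (2,2) = 40.
Anti-diagonal needs 164; the known cells sum to 136, so (4,1) = 28.
Row 2: 40 + 48 + 26 + ? = 164, so (2,1) = 50.
The remaining cell in row 4 is (4,2) = 164 − 118 = 46.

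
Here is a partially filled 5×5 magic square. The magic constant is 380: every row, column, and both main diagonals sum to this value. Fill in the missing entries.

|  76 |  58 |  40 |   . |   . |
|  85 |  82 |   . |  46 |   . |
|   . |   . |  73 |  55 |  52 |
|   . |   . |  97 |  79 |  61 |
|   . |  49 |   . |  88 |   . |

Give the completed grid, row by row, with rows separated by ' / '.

From column 4, 380 − (46 + 55 + 79 + 88) gives (1,4) = 112.
Main diagonal needs 380; the known cells sum to 310, so (5,5) = 70.
Row 1: 76 + 58 + 40 + 112 + ? = 380, so (1,5) = 94.
Using column 5: 94 + 52 + 61 + 70 + ? → (2,5) = 380 − 277 = 103.
Row 2 must total 380; the given cells sum to 316, so (2,3) = 64.
Column 3 needs 380; the known cells sum to 274, so (5,3) = 106.
Row 5 needs 380; the known cells sum to 313, so (5,1) = 67.
Anti-diagonal must total 380; the given cells sum to 280, so (4,2) = 100.
Row 4: 100 + 97 + 79 + 61 + ? = 380, so (4,1) = 43.
Column 1 needs 380; the known cells sum to 271, so (3,1) = 109.
Column 2 needs 380; the known cells sum to 289, so (3,2) = 91.

76 58 40 112 94 / 85 82 64 46 103 / 109 91 73 55 52 / 43 100 97 79 61 / 67 49 106 88 70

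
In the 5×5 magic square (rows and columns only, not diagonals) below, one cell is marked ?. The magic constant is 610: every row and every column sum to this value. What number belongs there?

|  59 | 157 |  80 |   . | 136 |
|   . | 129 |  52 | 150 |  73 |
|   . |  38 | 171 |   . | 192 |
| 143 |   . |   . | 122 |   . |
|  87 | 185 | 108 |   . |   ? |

164

Row 1 must total 610; the given cells sum to 432, so (1,4) = 178.
Row 2 needs 610; the known cells sum to 404, so (2,1) = 206.
Using column 1: 59 + 206 + 143 + 87 + ? → (3,1) = 610 − 495 = 115.
The remaining cell in column 2 is (4,2) = 610 − 509 = 101.
The remaining cell in column 3 is (4,3) = 610 − 411 = 199.
Row 3: 115 + 38 + 171 + 192 + ? = 610, so (3,4) = 94.
Row 4 needs 610; the known cells sum to 565, so (4,5) = 45.
Column 4 must total 610; the given cells sum to 544, so (5,4) = 66.
Column 5 needs 610; the known cells sum to 446, so (5,5) = 164.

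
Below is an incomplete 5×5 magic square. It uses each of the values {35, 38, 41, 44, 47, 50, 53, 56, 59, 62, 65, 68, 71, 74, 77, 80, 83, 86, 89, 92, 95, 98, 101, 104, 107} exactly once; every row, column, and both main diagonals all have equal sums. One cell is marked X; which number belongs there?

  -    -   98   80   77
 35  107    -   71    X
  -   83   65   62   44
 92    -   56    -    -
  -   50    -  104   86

The 25 entries sum to 1775, so each line sums to 1775/5 = 355.
Row 3 needs 355; the known cells sum to 254, so (3,1) = 101.
Using column 4: 80 + 71 + 62 + 104 + ? → (4,4) = 355 − 317 = 38.
The remaining cell in main diagonal is (1,1) = 355 − 296 = 59.
From row 1, 355 − (59 + 98 + 80 + 77) gives (1,2) = 41.
From column 1, 355 − (59 + 35 + 101 + 92) gives (5,1) = 68.
Column 2: 41 + 107 + 83 + 50 + ? = 355, so (4,2) = 74.
Row 4 must total 355; the given cells sum to 260, so (4,5) = 95.
Row 5 needs 355; the known cells sum to 308, so (5,3) = 47.
Using column 3: 98 + 65 + 56 + 47 + ? → (2,3) = 355 − 266 = 89.
Column 5: 77 + 44 + 95 + 86 + ? = 355, so (2,5) = 53.

53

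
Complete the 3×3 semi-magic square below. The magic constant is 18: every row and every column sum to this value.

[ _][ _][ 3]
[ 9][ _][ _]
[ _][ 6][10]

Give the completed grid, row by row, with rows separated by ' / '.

7 8 3 / 9 4 5 / 2 6 10

Row 3 must total 18; the given cells sum to 16, so (3,1) = 2.
The remaining cell in column 1 is (1,1) = 18 − 11 = 7.
Using column 3: 3 + 10 + ? → (2,3) = 18 − 13 = 5.
Row 1 must total 18; the given cells sum to 10, so (1,2) = 8.
Row 2 needs 18; the known cells sum to 14, so (2,2) = 4.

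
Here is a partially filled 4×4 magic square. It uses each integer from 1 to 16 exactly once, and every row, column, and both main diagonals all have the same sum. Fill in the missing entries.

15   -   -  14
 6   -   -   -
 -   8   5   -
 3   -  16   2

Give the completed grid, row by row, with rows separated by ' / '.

15 1 4 14 / 6 12 9 7 / 10 8 5 11 / 3 13 16 2

The entries are 1 through 16, which sum to 136, so each line sums to 136/4 = 34.
Row 4 needs 34; the known cells sum to 21, so (4,2) = 13.
Column 1 needs 34; the known cells sum to 24, so (3,1) = 10.
Main diagonal must total 34; the given cells sum to 22, so (2,2) = 12.
From anti-diagonal, 34 − (14 + 8 + 3) gives (2,3) = 9.
Row 2: 6 + 12 + 9 + ? = 34, so (2,4) = 7.
The remaining cell in row 3 is (3,4) = 34 − 23 = 11.
Column 2 needs 34; the known cells sum to 33, so (1,2) = 1.
Column 3 must total 34; the given cells sum to 30, so (1,3) = 4.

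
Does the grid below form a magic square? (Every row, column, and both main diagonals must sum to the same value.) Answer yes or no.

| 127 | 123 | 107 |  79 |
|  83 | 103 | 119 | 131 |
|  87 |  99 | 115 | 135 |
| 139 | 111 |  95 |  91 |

Yes

Row 1: 127 + 123 + 107 + 79 = 436.
Row 2: 83 + 103 + 119 + 131 = 436.
Row 3: 87 + 99 + 115 + 135 = 436.
Row 4: 139 + 111 + 95 + 91 = 436.
Column 1: 127 + 83 + 87 + 139 = 436.
Column 2: 123 + 103 + 99 + 111 = 436.
Column 3: 107 + 119 + 115 + 95 = 436.
Column 4: 79 + 131 + 135 + 91 = 436.
Main diagonal: 127 + 103 + 115 + 91 = 436.
Anti-diagonal: 79 + 119 + 99 + 139 = 436.
All lines sum to 436.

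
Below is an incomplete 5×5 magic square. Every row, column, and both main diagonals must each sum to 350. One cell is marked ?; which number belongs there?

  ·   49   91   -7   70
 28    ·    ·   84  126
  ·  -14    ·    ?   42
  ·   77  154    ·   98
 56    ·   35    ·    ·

140

The remaining cell in row 1 is (1,1) = 350 − 203 = 147.
Column 5 must total 350; the given cells sum to 336, so (5,5) = 14.
Anti-diagonal needs 350; the known cells sum to 287, so (3,3) = 63.
Column 3 must total 350; the given cells sum to 343, so (2,3) = 7.
Row 2: 28 + 7 + 84 + 126 + ? = 350, so (2,2) = 105.
Using column 2: 49 + 105 + (-14) + 77 + ? → (5,2) = 350 − 217 = 133.
Main diagonal needs 350; the known cells sum to 329, so (4,4) = 21.
The remaining cell in row 4 is (4,1) = 350 − 350 = 0.
Row 5 needs 350; the known cells sum to 238, so (5,4) = 112.
Column 1 must total 350; the given cells sum to 231, so (3,1) = 119.
Column 4 must total 350; the given cells sum to 210, so (3,4) = 140.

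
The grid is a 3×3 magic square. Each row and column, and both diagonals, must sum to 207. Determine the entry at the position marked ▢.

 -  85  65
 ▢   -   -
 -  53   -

77

Row 1 needs 207; the known cells sum to 150, so (1,1) = 57.
From column 2, 207 − (85 + 53) gives (2,2) = 69.
The remaining cell in main diagonal is (3,3) = 207 − 126 = 81.
Anti-diagonal: 65 + 69 + ? = 207, so (3,1) = 73.
Using column 1: 57 + 73 + ? → (2,1) = 207 − 130 = 77.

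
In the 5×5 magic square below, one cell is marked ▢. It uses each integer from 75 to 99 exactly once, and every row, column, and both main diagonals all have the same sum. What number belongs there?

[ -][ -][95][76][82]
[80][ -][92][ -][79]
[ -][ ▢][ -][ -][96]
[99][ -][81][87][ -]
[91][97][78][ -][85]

The entries are 75 through 99, which sum to 2175, so each line sums to 2175/5 = 435.
Row 5: 91 + 97 + 78 + 85 + ? = 435, so (5,4) = 84.
Using column 3: 95 + 92 + 81 + 78 + ? → (3,3) = 435 − 346 = 89.
From column 5, 435 − (82 + 79 + 96 + 85) gives (4,5) = 93.
Row 4 needs 435; the known cells sum to 360, so (4,2) = 75.
Anti-diagonal: 82 + 89 + 75 + 91 + ? = 435, so (2,4) = 98.
Using row 2: 80 + 92 + 98 + 79 + ? → (2,2) = 435 − 349 = 86.
The remaining cell in column 4 is (3,4) = 435 − 345 = 90.
Main diagonal needs 435; the known cells sum to 347, so (1,1) = 88.
Row 1 needs 435; the known cells sum to 341, so (1,2) = 94.
Column 1: 88 + 80 + 99 + 91 + ? = 435, so (3,1) = 77.
From column 2, 435 − (94 + 86 + 75 + 97) gives (3,2) = 83.

83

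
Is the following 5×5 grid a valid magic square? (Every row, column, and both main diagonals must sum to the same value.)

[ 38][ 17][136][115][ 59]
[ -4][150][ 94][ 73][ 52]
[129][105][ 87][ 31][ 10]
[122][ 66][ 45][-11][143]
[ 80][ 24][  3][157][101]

Row 1: 38 + 17 + 136 + 115 + 59 = 365.
Row 2: -4 + 150 + 94 + 73 + 52 = 365.
Row 3: 129 + 105 + 87 + 31 + 10 = 362.
Row 4: 122 + 66 + 45 + (-11) + 143 = 365.
Row 5: 80 + 24 + 3 + 157 + 101 = 365.
Column 1: 38 + (-4) + 129 + 122 + 80 = 365.
Column 2: 17 + 150 + 105 + 66 + 24 = 362.
Column 3: 136 + 94 + 87 + 45 + 3 = 365.
Column 4: 115 + 73 + 31 + (-11) + 157 = 365.
Column 5: 59 + 52 + 10 + 143 + 101 = 365.
Main diagonal: 38 + 150 + 87 + (-11) + 101 = 365.
Anti-diagonal: 59 + 73 + 87 + 66 + 80 = 365.

No — row 3 sums to 362 but row 5 sums to 365.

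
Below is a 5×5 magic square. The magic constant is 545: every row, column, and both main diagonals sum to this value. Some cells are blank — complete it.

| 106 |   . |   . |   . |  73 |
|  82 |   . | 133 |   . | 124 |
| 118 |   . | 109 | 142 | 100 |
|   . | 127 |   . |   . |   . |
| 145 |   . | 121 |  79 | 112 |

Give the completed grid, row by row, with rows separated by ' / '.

Row 3 must total 545; the given cells sum to 469, so (3,2) = 76.
Using row 5: 145 + 121 + 79 + 112 + ? → (5,2) = 545 − 457 = 88.
Column 1 must total 545; the given cells sum to 451, so (4,1) = 94.
Column 5: 73 + 124 + 100 + 112 + ? = 545, so (4,5) = 136.
From anti-diagonal, 545 − (73 + 109 + 127 + 145) gives (2,4) = 91.
Using row 2: 82 + 133 + 91 + 124 + ? → (2,2) = 545 − 430 = 115.
Column 2 needs 545; the known cells sum to 406, so (1,2) = 139.
Main diagonal: 106 + 115 + 109 + 112 + ? = 545, so (4,4) = 103.
Row 4 needs 545; the known cells sum to 460, so (4,3) = 85.
The remaining cell in column 3 is (1,3) = 545 − 448 = 97.
The remaining cell in column 4 is (1,4) = 545 − 415 = 130.

106 139 97 130 73 / 82 115 133 91 124 / 118 76 109 142 100 / 94 127 85 103 136 / 145 88 121 79 112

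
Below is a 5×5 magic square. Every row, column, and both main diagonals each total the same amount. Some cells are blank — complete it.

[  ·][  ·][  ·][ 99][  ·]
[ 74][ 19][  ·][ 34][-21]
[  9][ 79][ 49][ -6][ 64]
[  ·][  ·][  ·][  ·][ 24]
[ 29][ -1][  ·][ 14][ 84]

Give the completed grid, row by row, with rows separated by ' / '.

-11 59 4 99 44 / 74 19 89 34 -21 / 9 79 49 -6 64 / 94 39 -16 54 24 / 29 -1 69 14 84

Row 3 is already complete: 9 + 79 + 49 + -6 + 64 = 195, so that is the magic constant.
Using row 2: 74 + 19 + 34 + (-21) + ? → (2,3) = 195 − 106 = 89.
Row 5: 29 + (-1) + 14 + 84 + ? = 195, so (5,3) = 69.
Column 4 must total 195; the given cells sum to 141, so (4,4) = 54.
The remaining cell in column 5 is (1,5) = 195 − 151 = 44.
From main diagonal, 195 − (19 + 49 + 54 + 84) gives (1,1) = -11.
Using anti-diagonal: 44 + 34 + 49 + 29 + ? → (4,2) = 195 − 156 = 39.
The remaining cell in column 1 is (4,1) = 195 − 101 = 94.
The remaining cell in column 2 is (1,2) = 195 − 136 = 59.
From row 1, 195 − (-11 + 59 + 99 + 44) gives (1,3) = 4.
The remaining cell in row 4 is (4,3) = 195 − 211 = -16.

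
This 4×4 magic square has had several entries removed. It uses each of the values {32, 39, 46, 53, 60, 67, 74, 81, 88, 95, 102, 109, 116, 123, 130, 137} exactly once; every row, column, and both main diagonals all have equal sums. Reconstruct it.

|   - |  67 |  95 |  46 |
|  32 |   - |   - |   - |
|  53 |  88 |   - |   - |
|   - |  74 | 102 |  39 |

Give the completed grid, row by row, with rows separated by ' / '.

130 67 95 46 / 32 109 81 116 / 53 88 60 137 / 123 74 102 39

The 16 entries sum to 1352, so each line sums to 1352/4 = 338.
The remaining cell in row 1 is (1,1) = 338 − 208 = 130.
Row 4 must total 338; the given cells sum to 215, so (4,1) = 123.
The remaining cell in column 2 is (2,2) = 338 − 229 = 109.
From main diagonal, 338 − (130 + 109 + 39) gives (3,3) = 60.
Using anti-diagonal: 46 + 88 + 123 + ? → (2,3) = 338 − 257 = 81.
Using row 2: 32 + 109 + 81 + ? → (2,4) = 338 − 222 = 116.
From row 3, 338 − (53 + 88 + 60) gives (3,4) = 137.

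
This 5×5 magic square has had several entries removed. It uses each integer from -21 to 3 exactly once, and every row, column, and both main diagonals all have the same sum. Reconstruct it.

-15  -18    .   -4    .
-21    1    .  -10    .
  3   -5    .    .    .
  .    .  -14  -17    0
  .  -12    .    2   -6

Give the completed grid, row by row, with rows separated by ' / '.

The entries are -21 through 3, which sum to -225, so each line sums to -225/5 = -45.
Column 2 needs -45; the known cells sum to -34, so (4,2) = -11.
The remaining cell in column 4 is (3,4) = -45 − (-29) = -16.
Using main diagonal: -15 + 1 + (-17) + (-6) + ? → (3,3) = -45 − (-37) = -8.
Row 3 must total -45; the given cells sum to -26, so (3,5) = -19.
Row 4 must total -45; the given cells sum to -42, so (4,1) = -3.
Using column 1: -15 + (-21) + 3 + (-3) + ? → (5,1) = -45 − (-36) = -9.
Anti-diagonal: -10 + (-8) + (-11) + (-9) + ? = -45, so (1,5) = -7.
From row 1, -45 − (-15 + (-18) + (-4) + (-7)) gives (1,3) = -1.
Row 5 must total -45; the given cells sum to -25, so (5,3) = -20.
Column 3 must total -45; the given cells sum to -43, so (2,3) = -2.
The remaining cell in column 5 is (2,5) = -45 − (-32) = -13.

-15 -18 -1 -4 -7 / -21 1 -2 -10 -13 / 3 -5 -8 -16 -19 / -3 -11 -14 -17 0 / -9 -12 -20 2 -6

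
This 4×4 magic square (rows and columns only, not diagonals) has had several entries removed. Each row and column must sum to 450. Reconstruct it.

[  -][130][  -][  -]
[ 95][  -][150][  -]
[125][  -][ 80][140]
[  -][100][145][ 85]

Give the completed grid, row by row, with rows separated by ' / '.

From row 3, 450 − (125 + 80 + 140) gives (3,2) = 105.
Row 4 must total 450; the given cells sum to 330, so (4,1) = 120.
Using column 1: 95 + 125 + 120 + ? → (1,1) = 450 − 340 = 110.
From column 2, 450 − (130 + 105 + 100) gives (2,2) = 115.
Using column 3: 150 + 80 + 145 + ? → (1,3) = 450 − 375 = 75.
The remaining cell in row 1 is (1,4) = 450 − 315 = 135.
Using row 2: 95 + 115 + 150 + ? → (2,4) = 450 − 360 = 90.

110 130 75 135 / 95 115 150 90 / 125 105 80 140 / 120 100 145 85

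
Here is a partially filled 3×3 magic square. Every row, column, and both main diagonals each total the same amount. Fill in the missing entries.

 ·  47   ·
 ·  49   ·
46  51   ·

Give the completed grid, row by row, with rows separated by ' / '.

48 47 52 / 53 49 45 / 46 51 50

Column 2 is already complete: 47 + 49 + 51 = 147, so that is the magic constant.
Row 3 must total 147; the given cells sum to 97, so (3,3) = 50.
Main diagonal needs 147; the known cells sum to 99, so (1,1) = 48.
Anti-diagonal must total 147; the given cells sum to 95, so (1,3) = 52.
Column 1: 48 + 46 + ? = 147, so (2,1) = 53.
The remaining cell in column 3 is (2,3) = 147 − 102 = 45.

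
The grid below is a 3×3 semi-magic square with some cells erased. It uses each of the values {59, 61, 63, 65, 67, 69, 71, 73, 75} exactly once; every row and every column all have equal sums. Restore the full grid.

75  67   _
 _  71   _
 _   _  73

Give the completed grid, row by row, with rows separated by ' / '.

75 67 59 / 61 71 69 / 65 63 73

The 9 entries sum to 603, so each line sums to 603/3 = 201.
Row 1: 75 + 67 + ? = 201, so (1,3) = 59.
From column 2, 201 − (67 + 71) gives (3,2) = 63.
From column 3, 201 − (59 + 73) gives (2,3) = 69.
The remaining cell in row 2 is (2,1) = 201 − 140 = 61.
From row 3, 201 − (63 + 73) gives (3,1) = 65.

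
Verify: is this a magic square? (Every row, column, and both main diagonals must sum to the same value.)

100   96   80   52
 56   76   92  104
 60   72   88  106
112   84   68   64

No — main diagonal sums to 328 but row 3 sums to 326.

Row 1: 100 + 96 + 80 + 52 = 328.
Row 2: 56 + 76 + 92 + 104 = 328.
Row 3: 60 + 72 + 88 + 106 = 326.
Row 4: 112 + 84 + 68 + 64 = 328.
Column 1: 100 + 56 + 60 + 112 = 328.
Column 2: 96 + 76 + 72 + 84 = 328.
Column 3: 80 + 92 + 88 + 68 = 328.
Column 4: 52 + 104 + 106 + 64 = 326.
Main diagonal: 100 + 76 + 88 + 64 = 328.
Anti-diagonal: 52 + 92 + 72 + 112 = 328.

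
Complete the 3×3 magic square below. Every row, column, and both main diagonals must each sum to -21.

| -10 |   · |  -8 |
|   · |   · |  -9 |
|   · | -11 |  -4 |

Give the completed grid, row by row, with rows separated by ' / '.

-10 -3 -8 / -5 -7 -9 / -6 -11 -4

From row 1, -21 − (-10 + (-8)) gives (1,2) = -3.
Row 3 needs -21; the known cells sum to -15, so (3,1) = -6.
Column 1: -10 + (-6) + ? = -21, so (2,1) = -5.
Column 2 must total -21; the given cells sum to -14, so (2,2) = -7.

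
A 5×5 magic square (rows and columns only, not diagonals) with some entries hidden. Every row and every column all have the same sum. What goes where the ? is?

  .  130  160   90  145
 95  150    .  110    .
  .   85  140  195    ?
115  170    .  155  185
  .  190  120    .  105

125

Column 2 is complete and sums to 725; that is the magic constant.
Using row 1: 130 + 160 + 90 + 145 + ? → (1,1) = 725 − 525 = 200.
From row 4, 725 − (115 + 170 + 155 + 185) gives (4,3) = 100.
The remaining cell in column 3 is (2,3) = 725 − 520 = 205.
Using column 4: 90 + 110 + 195 + 155 + ? → (5,4) = 725 − 550 = 175.
From row 2, 725 − (95 + 150 + 205 + 110) gives (2,5) = 165.
The remaining cell in row 5 is (5,1) = 725 − 590 = 135.
Column 1 must total 725; the given cells sum to 545, so (3,1) = 180.
Column 5: 145 + 165 + 185 + 105 + ? = 725, so (3,5) = 125.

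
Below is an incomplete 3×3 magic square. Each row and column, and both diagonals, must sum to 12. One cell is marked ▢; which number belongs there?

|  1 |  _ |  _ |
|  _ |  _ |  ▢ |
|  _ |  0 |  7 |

2

Row 3: 0 + 7 + ? = 12, so (3,1) = 5.
The remaining cell in column 1 is (2,1) = 12 − 6 = 6.
The remaining cell in main diagonal is (2,2) = 12 − 8 = 4.
Anti-diagonal must total 12; the given cells sum to 9, so (1,3) = 3.
Using row 1: 1 + 3 + ? → (1,2) = 12 − 4 = 8.
From row 2, 12 − (6 + 4) gives (2,3) = 2.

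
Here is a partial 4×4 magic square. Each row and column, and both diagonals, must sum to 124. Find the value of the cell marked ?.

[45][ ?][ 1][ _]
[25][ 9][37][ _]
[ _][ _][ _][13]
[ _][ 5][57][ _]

From row 2, 124 − (25 + 9 + 37) gives (2,4) = 53.
Using column 3: 1 + 37 + 57 + ? → (3,3) = 124 − 95 = 29.
Using main diagonal: 45 + 9 + 29 + ? → (4,4) = 124 − 83 = 41.
Row 4 needs 124; the known cells sum to 103, so (4,1) = 21.
Using column 1: 45 + 25 + 21 + ? → (3,1) = 124 − 91 = 33.
Column 4 needs 124; the known cells sum to 107, so (1,4) = 17.
The remaining cell in anti-diagonal is (3,2) = 124 − 75 = 49.
Row 1 needs 124; the known cells sum to 63, so (1,2) = 61.

61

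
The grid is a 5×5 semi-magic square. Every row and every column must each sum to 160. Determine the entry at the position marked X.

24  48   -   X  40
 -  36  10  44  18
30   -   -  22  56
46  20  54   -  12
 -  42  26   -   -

The remaining cell in row 2 is (2,1) = 160 − 108 = 52.
Using row 4: 46 + 20 + 54 + 12 + ? → (4,4) = 160 − 132 = 28.
Column 1: 24 + 52 + 30 + 46 + ? = 160, so (5,1) = 8.
The remaining cell in column 2 is (3,2) = 160 − 146 = 14.
From column 5, 160 − (40 + 18 + 56 + 12) gives (5,5) = 34.
From row 3, 160 − (30 + 14 + 22 + 56) gives (3,3) = 38.
Using row 5: 8 + 42 + 26 + 34 + ? → (5,4) = 160 − 110 = 50.
From column 3, 160 − (10 + 38 + 54 + 26) gives (1,3) = 32.
The remaining cell in column 4 is (1,4) = 160 − 144 = 16.

16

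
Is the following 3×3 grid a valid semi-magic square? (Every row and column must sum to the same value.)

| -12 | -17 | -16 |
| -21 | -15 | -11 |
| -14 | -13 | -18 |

Row 1: -12 + (-17) + (-16) = -45.
Row 2: -21 + (-15) + (-11) = -47.
Row 3: -14 + (-13) + (-18) = -45.
Column 1: -12 + (-21) + (-14) = -47.
Column 2: -17 + (-15) + (-13) = -45.
Column 3: -16 + (-11) + (-18) = -45.

No — row 2 sums to -47 but column 3 sums to -45.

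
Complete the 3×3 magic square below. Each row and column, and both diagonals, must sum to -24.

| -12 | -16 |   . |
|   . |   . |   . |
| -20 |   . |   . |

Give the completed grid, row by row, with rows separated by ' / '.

Using row 1: -12 + (-16) + ? → (1,3) = -24 − (-28) = 4.
The remaining cell in column 1 is (2,1) = -24 − (-32) = 8.
Anti-diagonal needs -24; the known cells sum to -16, so (2,2) = -8.
Row 2 must total -24; the given cells sum to 0, so (2,3) = -24.
Column 2: -16 + (-8) + ? = -24, so (3,2) = 0.
Column 3: 4 + (-24) + ? = -24, so (3,3) = -4.

-12 -16 4 / 8 -8 -24 / -20 0 -4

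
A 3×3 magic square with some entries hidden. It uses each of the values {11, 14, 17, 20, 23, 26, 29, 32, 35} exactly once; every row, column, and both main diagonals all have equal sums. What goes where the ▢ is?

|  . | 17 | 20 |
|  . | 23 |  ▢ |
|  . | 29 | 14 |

The 9 entries sum to 207, so each line sums to 207/3 = 69.
Row 1: 17 + 20 + ? = 69, so (1,1) = 32.
From row 3, 69 − (29 + 14) gives (3,1) = 26.
Column 1 needs 69; the known cells sum to 58, so (2,1) = 11.
Column 3 must total 69; the given cells sum to 34, so (2,3) = 35.

35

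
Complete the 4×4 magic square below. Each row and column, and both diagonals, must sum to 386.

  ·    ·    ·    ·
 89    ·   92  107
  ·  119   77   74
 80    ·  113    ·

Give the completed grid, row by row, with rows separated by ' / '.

Row 2 must total 386; the given cells sum to 288, so (2,2) = 98.
Using row 3: 119 + 77 + 74 + ? → (3,1) = 386 − 270 = 116.
Column 1: 89 + 116 + 80 + ? = 386, so (1,1) = 101.
Column 3 needs 386; the known cells sum to 282, so (1,3) = 104.
Using main diagonal: 101 + 98 + 77 + ? → (4,4) = 386 − 276 = 110.
Anti-diagonal needs 386; the known cells sum to 291, so (1,4) = 95.
From row 1, 386 − (101 + 104 + 95) gives (1,2) = 86.
The remaining cell in row 4 is (4,2) = 386 − 303 = 83.

101 86 104 95 / 89 98 92 107 / 116 119 77 74 / 80 83 113 110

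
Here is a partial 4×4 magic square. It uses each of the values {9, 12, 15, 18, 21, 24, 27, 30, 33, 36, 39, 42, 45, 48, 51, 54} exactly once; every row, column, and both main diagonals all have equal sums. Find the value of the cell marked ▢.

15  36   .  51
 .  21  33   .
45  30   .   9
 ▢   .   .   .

The 16 entries sum to 504, so each line sums to 504/4 = 126.
Row 1: 15 + 36 + 51 + ? = 126, so (1,3) = 24.
The remaining cell in row 3 is (3,3) = 126 − 84 = 42.
Column 2: 36 + 21 + 30 + ? = 126, so (4,2) = 39.
Column 3: 24 + 33 + 42 + ? = 126, so (4,3) = 27.
Using main diagonal: 15 + 21 + 42 + ? → (4,4) = 126 − 78 = 48.
From anti-diagonal, 126 − (51 + 33 + 30) gives (4,1) = 12.

12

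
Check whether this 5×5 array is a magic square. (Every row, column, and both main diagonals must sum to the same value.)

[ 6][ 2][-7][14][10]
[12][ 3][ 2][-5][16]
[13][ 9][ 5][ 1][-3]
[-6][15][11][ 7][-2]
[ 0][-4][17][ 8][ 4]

Row 1: 6 + 2 + (-7) + 14 + 10 = 25.
Row 2: 12 + 3 + 2 + (-5) + 16 = 28.
Row 3: 13 + 9 + 5 + 1 + (-3) = 25.
Row 4: -6 + 15 + 11 + 7 + (-2) = 25.
Row 5: 0 + (-4) + 17 + 8 + 4 = 25.
Column 1: 6 + 12 + 13 + (-6) + 0 = 25.
Column 2: 2 + 3 + 9 + 15 + (-4) = 25.
Column 3: -7 + 2 + 5 + 11 + 17 = 28.
Column 4: 14 + (-5) + 1 + 7 + 8 = 25.
Column 5: 10 + 16 + (-3) + (-2) + 4 = 25.
Main diagonal: 6 + 3 + 5 + 7 + 4 = 25.
Anti-diagonal: 10 + (-5) + 5 + 15 + 0 = 25.

No — column 3 sums to 28 but column 5 sums to 25.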